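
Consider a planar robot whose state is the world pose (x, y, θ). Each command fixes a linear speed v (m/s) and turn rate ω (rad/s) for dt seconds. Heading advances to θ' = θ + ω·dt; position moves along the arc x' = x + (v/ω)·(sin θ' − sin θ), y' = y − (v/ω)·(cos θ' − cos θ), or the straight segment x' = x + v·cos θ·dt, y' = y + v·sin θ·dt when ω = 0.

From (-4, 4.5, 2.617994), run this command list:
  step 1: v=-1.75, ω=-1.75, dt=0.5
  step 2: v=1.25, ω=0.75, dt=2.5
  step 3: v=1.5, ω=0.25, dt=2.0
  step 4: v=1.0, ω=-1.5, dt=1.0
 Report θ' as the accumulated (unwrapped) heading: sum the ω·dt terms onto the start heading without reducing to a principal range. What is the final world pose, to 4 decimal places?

step 1: θ'=1.7430 (R=1.0000) → pose (-3.5148, 3.8053, 1.7430)
step 2: θ'=3.6180 (R=1.6667) → pose (-5.9211, 5.0008, 3.6180)
step 3: θ'=4.1180 (R=6.0000) → pose (-8.1405, 3.0290, 4.1180)
step 4: θ'=2.6180 (R=-0.6667) → pose (-9.0262, 2.8250, 2.6180)

(-9.0262, 2.8250, 2.6180)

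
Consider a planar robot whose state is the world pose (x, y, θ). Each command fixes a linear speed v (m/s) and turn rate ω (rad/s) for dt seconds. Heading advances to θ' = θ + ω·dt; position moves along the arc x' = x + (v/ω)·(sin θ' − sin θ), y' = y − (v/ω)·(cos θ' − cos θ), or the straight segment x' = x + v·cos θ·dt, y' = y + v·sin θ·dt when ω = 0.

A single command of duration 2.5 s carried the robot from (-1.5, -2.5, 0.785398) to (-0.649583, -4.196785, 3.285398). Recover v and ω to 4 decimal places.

v = -1.0000, ω = 1.0000

Δθ = 3.285398 − 0.785398 = 2.500000
ω = Δθ/dt = 2.500000/2.5 = 1.0000
R = −Δy/(cos θ' − cos θ) = -1.0000
v = R·ω = -1.0000·1.0000 = -1.0000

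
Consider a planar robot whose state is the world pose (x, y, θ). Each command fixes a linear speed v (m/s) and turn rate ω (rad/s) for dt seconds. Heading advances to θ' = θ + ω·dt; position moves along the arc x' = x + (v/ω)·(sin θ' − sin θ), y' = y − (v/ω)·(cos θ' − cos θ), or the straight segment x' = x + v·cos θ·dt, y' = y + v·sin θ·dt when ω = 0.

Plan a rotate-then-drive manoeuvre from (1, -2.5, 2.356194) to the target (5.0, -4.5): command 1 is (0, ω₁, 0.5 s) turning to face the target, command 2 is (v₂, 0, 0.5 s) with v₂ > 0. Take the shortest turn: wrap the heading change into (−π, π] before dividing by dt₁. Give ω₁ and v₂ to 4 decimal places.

ω₁ = -5.6397, v₂ = 8.9443

heading to target = atan2(-4.5−-2.5, 5−1) = -0.4636
Δθ = wrap(-0.4636 − 2.3562) = -2.8198; ω₁ = Δθ/dt₁ = -5.6397
distance = √((5−1)² + (-4.5−-2.5)²) = 4.4721; v₂ = distance/dt₂ = 8.9443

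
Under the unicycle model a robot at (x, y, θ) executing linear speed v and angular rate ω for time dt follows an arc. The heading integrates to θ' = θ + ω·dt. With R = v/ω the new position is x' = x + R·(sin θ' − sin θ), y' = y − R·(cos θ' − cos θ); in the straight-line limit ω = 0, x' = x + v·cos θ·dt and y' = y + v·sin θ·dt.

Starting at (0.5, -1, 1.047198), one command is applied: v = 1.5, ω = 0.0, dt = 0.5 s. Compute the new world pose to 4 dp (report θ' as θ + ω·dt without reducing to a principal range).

(0.8750, -0.3505, 1.0472)

θ' = 1.0472 + 0.0·0.5 = 1.0472
ω = 0 → straight: x' = 0.5 + 1.5·cos(1.0472)·0.5 = 0.8750
y' = -1 + 1.5·sin(1.0472)·0.5 = -0.3505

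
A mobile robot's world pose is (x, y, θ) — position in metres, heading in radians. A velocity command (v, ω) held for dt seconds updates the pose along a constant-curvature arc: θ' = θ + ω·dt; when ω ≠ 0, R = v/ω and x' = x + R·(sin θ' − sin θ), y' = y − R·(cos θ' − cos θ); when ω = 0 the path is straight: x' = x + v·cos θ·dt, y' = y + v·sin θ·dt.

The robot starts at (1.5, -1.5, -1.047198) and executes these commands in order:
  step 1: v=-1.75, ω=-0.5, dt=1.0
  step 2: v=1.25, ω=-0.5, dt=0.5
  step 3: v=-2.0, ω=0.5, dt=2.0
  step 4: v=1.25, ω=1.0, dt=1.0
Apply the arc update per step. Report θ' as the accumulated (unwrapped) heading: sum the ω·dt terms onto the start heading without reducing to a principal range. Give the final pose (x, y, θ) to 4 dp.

step 1: θ'=-1.5472 (R=3.5000) → pose (1.0321, 0.1674, -1.5472)
step 2: θ'=-1.7972 (R=-2.5000) → pose (0.9690, -0.4528, -1.7972)
step 3: θ'=-0.7972 (R=-4.0000) → pose (-0.0674, 3.2400, -0.7972)
step 4: θ'=0.2028 (R=1.2500) → pose (1.0787, 2.8890, 0.2028)

(1.0787, 2.8890, 0.2028)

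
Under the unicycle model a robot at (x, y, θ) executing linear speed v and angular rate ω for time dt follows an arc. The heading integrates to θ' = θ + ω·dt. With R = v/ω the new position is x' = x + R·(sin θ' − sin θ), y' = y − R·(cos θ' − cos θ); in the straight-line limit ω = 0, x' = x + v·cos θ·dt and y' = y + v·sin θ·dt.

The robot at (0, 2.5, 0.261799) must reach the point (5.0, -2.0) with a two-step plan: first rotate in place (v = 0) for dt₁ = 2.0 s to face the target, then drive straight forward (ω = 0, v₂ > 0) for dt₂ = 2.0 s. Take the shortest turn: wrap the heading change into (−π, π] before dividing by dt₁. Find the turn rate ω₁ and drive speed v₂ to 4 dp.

ω₁ = -0.4973, v₂ = 3.3634

heading to target = atan2(-2−2.5, 5−0) = -0.7328
Δθ = wrap(-0.7328 − 0.2618) = -0.9946; ω₁ = Δθ/dt₁ = -0.4973
distance = √((5−0)² + (-2−2.5)²) = 6.7268; v₂ = distance/dt₂ = 3.3634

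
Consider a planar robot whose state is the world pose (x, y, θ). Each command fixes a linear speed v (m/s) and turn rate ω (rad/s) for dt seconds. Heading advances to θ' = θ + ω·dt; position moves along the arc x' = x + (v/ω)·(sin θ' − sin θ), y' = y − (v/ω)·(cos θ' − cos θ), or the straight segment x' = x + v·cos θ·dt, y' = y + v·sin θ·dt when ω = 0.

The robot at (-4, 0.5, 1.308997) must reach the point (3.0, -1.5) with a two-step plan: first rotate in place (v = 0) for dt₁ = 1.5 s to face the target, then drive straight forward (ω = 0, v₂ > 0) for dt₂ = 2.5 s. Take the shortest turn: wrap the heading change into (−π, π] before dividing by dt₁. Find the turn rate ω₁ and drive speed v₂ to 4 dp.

ω₁ = -1.0582, v₂ = 2.9120

heading to target = atan2(-1.5−0.5, 3−-4) = -0.2783
Δθ = wrap(-0.2783 − 1.3090) = -1.5873; ω₁ = Δθ/dt₁ = -1.0582
distance = √((3−-4)² + (-1.5−0.5)²) = 7.2801; v₂ = distance/dt₂ = 2.9120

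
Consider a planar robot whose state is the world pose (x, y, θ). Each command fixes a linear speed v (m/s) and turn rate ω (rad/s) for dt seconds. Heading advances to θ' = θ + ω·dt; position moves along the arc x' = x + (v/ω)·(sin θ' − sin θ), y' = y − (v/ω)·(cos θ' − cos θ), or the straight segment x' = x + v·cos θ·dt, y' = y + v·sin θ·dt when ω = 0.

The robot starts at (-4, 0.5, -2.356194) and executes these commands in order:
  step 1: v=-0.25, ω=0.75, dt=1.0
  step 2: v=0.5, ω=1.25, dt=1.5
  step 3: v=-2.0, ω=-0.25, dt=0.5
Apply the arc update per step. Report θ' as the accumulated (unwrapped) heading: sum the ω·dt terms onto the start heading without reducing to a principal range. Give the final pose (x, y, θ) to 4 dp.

(-4.3748, 0.1194, 0.1438)

step 1: θ'=-1.6062 (R=-0.3333) → pose (-3.9026, 0.7239, -1.6062)
step 2: θ'=0.2688 (R=0.4000) → pose (-3.3966, 0.3241, 0.2688)
step 3: θ'=0.1438 (R=8.0000) → pose (-4.3748, 0.1194, 0.1438)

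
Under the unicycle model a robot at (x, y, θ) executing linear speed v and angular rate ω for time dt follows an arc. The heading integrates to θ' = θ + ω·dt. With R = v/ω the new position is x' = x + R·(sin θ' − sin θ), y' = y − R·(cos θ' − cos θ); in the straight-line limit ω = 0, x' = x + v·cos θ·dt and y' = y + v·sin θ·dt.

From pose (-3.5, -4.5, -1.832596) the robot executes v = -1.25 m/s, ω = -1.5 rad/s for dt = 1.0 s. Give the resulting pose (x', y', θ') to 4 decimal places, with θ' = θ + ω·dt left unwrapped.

θ' = -1.8326 + -1.5·1.0 = -3.3326
R = v/ω = -1.25/-1.5 = 0.8333
x' = -3.5 + 0.8333·(sin -3.3326 − sin -1.8326) = -2.5369
y' = -4.5 − 0.8333·(cos -3.3326 − cos -1.8326) = -3.8975

(-2.5369, -3.8975, -3.3326)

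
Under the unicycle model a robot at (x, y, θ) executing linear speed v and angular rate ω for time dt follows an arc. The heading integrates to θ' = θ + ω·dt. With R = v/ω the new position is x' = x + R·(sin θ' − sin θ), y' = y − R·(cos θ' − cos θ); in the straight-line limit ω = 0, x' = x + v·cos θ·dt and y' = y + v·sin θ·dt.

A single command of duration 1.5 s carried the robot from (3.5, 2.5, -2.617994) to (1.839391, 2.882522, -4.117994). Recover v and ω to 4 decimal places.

Δθ = -4.117994 − -2.617994 = -1.500000
ω = Δθ/dt = -1.500000/1.5 = -1.0000
R = Δx/(sin θ' − sin θ) = -1.2500
v = R·ω = -1.2500·-1.0000 = 1.2500

v = 1.2500, ω = -1.0000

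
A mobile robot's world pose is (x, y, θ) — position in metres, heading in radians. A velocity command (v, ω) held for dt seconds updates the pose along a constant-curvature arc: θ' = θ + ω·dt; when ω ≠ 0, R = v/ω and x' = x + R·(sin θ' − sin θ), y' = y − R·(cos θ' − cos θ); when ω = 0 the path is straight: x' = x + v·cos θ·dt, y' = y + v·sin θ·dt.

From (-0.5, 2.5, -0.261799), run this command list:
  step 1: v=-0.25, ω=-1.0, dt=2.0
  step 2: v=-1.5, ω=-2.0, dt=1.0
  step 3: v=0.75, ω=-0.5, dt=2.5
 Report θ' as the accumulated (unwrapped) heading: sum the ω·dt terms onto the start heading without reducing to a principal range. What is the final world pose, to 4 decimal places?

step 1: θ'=-2.2618 (R=0.2500) → pose (-0.6279, 2.9008, -2.2618)
step 2: θ'=-4.2618 (R=0.7500) → pose (0.6252, 2.7494, -4.2618)
step 3: θ'=-5.5118 (R=-1.5000) → pose (0.9297, 4.4781, -5.5118)

(0.9297, 4.4781, -5.5118)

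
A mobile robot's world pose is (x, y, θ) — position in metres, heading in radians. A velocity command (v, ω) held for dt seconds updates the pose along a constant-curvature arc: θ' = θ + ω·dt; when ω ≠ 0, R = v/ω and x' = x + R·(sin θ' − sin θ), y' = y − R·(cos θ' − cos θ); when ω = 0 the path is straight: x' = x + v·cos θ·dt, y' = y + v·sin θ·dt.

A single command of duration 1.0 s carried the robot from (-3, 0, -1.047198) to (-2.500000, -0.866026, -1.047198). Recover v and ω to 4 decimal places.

v = 1.0000, ω = 0.0000

Δθ = -1.047198 − -1.047198 = 0.000000
ω = Δθ/dt = 0.000000/1.0 = 0.0000
ω = 0 → v = (Δx·cos θ + Δy·sin θ)/dt = 1.0000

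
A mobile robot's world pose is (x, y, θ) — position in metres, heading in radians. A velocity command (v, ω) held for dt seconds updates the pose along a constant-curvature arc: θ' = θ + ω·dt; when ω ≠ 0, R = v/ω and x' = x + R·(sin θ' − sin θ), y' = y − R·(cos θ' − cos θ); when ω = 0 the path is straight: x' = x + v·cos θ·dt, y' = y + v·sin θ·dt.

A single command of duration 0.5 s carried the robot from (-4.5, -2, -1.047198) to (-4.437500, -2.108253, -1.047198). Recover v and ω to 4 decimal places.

Δθ = -1.047198 − -1.047198 = 0.000000
ω = Δθ/dt = 0.000000/0.5 = 0.0000
ω = 0 → v = (Δx·cos θ + Δy·sin θ)/dt = 0.2500

v = 0.2500, ω = 0.0000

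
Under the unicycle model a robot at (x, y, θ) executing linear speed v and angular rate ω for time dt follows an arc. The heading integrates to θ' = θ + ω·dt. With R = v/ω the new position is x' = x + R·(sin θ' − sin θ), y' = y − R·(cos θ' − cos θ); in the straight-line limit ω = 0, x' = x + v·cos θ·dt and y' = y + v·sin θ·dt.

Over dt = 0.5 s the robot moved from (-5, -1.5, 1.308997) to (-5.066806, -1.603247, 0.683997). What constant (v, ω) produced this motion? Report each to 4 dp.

v = -0.2500, ω = -1.2500

Δθ = 0.683997 − 1.308997 = -0.625000
ω = Δθ/dt = -0.625000/0.5 = -1.2500
R = −Δy/(cos θ' − cos θ) = 0.2000
v = R·ω = 0.2000·-1.2500 = -0.2500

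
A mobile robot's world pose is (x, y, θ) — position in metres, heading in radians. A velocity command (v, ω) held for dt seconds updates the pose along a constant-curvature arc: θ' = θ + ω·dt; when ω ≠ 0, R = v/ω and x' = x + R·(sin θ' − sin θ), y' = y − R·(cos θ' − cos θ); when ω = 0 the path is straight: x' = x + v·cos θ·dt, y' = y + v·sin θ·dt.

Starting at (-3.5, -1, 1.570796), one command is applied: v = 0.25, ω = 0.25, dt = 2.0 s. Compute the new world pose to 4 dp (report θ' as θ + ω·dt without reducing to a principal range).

(-3.6224, -0.5206, 2.0708)

θ' = 1.5708 + 0.25·2.0 = 2.0708
R = v/ω = 0.25/0.25 = 1.0000
x' = -3.5 + 1.0000·(sin 2.0708 − sin 1.5708) = -3.6224
y' = -1 − 1.0000·(cos 2.0708 − cos 1.5708) = -0.5206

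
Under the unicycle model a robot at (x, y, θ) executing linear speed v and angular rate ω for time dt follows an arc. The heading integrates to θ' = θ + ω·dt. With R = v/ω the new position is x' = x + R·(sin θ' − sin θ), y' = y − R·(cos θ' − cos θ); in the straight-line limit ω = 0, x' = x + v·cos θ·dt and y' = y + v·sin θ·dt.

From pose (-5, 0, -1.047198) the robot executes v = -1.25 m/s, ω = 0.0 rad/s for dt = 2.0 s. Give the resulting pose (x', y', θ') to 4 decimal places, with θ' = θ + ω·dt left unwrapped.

θ' = -1.0472 + 0.0·2.0 = -1.0472
ω = 0 → straight: x' = -5 + -1.25·cos(-1.0472)·2.0 = -6.2500
y' = 0 + -1.25·sin(-1.0472)·2.0 = 2.1651

(-6.2500, 2.1651, -1.0472)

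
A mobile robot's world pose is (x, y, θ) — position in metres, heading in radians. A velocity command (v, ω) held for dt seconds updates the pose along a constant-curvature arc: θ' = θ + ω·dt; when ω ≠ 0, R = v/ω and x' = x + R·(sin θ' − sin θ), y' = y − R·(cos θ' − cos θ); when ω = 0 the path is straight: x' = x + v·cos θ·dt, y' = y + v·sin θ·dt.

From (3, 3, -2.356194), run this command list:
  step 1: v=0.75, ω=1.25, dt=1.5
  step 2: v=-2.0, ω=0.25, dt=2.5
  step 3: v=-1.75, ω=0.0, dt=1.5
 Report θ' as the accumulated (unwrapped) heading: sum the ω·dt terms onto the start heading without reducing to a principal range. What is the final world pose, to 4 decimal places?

step 1: θ'=-0.4812 (R=0.6000) → pose (3.1466, 2.0439, -0.4812)
step 2: θ'=0.1438 (R=-8.0000) → pose (-1.7026, 2.8697, 0.1438)
step 3: θ'=0.1438 (straight) → pose (-4.3005, 2.4936, 0.1438)

(-4.3005, 2.4936, 0.1438)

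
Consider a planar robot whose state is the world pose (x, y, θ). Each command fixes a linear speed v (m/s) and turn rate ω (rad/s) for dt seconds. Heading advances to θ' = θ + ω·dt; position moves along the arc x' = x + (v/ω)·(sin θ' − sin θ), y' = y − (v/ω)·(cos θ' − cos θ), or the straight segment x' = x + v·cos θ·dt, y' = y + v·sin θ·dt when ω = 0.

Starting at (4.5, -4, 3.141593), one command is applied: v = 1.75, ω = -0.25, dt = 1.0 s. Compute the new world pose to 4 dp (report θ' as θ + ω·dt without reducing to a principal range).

(2.7682, -3.7824, 2.8916)

θ' = 3.1416 + -0.25·1.0 = 2.8916
R = v/ω = 1.75/-0.25 = -7.0000
x' = 4.5 + -7.0000·(sin 2.8916 − sin 3.1416) = 2.7682
y' = -4 − -7.0000·(cos 2.8916 − cos 3.1416) = -3.7824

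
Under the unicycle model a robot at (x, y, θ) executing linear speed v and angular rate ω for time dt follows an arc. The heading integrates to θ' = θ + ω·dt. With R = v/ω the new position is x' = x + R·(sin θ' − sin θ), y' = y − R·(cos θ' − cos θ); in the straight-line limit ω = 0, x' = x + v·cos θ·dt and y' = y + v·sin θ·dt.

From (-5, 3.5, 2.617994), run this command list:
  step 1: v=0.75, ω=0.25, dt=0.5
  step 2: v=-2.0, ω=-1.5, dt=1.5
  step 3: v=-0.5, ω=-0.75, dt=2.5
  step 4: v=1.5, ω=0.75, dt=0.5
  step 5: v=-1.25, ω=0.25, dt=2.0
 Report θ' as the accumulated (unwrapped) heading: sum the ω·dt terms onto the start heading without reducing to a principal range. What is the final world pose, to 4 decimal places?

step 1: θ'=2.7430 (R=3.0000) → pose (-5.3356, 3.6667, 2.7430)
step 2: θ'=0.4930 (R=1.3333) → pose (-5.2221, 1.2634, 0.4930)
step 3: θ'=-1.3820 (R=0.6667) → pose (-6.1924, 1.7255, -1.3820)
step 4: θ'=-1.0070 (R=2.0000) → pose (-5.9184, 1.0321, -1.0070)
step 5: θ'=-0.5070 (R=-5.0000) → pose (-7.7168, 2.7311, -0.5070)

(-7.7168, 2.7311, -0.5070)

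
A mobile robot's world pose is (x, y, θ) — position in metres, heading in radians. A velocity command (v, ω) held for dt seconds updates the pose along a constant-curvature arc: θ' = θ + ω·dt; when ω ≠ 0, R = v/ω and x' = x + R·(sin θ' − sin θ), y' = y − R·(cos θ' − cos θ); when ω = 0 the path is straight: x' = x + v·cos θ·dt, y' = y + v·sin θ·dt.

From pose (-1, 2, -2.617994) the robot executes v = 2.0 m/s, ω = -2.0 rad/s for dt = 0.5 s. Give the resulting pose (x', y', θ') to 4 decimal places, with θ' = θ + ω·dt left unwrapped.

θ' = -2.6180 + -2.0·0.5 = -3.6180
R = v/ω = 2.0/-2.0 = -1.0000
x' = -1 + -1.0000·(sin -3.6180 − sin -2.6180) = -1.9586
y' = 2 − -1.0000·(cos -3.6180 − cos -2.6180) = 1.9774

(-1.9586, 1.9774, -3.6180)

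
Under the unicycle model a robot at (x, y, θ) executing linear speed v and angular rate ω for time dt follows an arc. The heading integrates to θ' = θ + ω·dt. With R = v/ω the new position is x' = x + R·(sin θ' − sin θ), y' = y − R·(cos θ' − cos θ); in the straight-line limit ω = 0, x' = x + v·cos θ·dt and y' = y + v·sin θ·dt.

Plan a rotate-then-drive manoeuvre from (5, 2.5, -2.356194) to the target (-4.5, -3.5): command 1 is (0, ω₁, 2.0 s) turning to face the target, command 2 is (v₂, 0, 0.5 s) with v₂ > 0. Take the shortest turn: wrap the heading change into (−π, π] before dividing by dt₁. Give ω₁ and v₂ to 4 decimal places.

ω₁ = -0.1110, v₂ = 22.4722

heading to target = atan2(-3.5−2.5, -4.5−5) = -2.5783
Δθ = wrap(-2.5783 − -2.3562) = -0.2221; ω₁ = Δθ/dt₁ = -0.1110
distance = √((-4.5−5)² + (-3.5−2.5)²) = 11.2361; v₂ = distance/dt₂ = 22.4722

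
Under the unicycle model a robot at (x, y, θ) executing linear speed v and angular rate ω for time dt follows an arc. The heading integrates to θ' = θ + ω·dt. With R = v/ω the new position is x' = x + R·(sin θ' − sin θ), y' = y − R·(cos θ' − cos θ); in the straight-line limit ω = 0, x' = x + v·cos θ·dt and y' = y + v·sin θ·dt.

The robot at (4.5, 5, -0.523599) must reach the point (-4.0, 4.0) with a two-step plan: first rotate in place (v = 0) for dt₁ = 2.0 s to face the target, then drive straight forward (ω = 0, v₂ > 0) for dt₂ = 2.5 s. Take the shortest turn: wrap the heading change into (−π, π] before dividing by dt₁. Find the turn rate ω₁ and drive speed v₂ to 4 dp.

ω₁ = -1.2504, v₂ = 3.4234

heading to target = atan2(4−5, -4−4.5) = -3.0245
Δθ = wrap(-3.0245 − -0.5236) = -2.5009; ω₁ = Δθ/dt₁ = -1.2504
distance = √((-4−4.5)² + (4−5)²) = 8.5586; v₂ = distance/dt₂ = 3.4234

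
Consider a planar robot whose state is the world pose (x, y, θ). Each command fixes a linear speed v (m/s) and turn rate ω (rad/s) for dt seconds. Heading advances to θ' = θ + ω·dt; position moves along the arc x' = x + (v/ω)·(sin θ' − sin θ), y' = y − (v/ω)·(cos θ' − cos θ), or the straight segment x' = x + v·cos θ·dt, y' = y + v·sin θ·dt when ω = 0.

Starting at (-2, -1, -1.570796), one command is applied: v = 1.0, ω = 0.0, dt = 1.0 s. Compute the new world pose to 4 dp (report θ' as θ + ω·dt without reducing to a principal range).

θ' = -1.5708 + 0.0·1.0 = -1.5708
ω = 0 → straight: x' = -2 + 1.0·cos(-1.5708)·1.0 = -2.0000
y' = -1 + 1.0·sin(-1.5708)·1.0 = -2.0000

(-2.0000, -2.0000, -1.5708)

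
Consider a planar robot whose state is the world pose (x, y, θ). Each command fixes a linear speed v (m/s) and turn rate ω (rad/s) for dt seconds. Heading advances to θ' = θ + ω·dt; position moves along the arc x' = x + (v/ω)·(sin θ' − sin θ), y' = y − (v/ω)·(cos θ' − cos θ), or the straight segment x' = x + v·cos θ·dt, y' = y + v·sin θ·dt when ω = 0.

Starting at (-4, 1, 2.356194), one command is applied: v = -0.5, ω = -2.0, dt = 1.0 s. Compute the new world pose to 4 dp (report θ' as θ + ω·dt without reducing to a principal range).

(-4.0896, 0.5889, 0.3562)

θ' = 2.3562 + -2.0·1.0 = 0.3562
R = v/ω = -0.5/-2.0 = 0.2500
x' = -4 + 0.2500·(sin 0.3562 − sin 2.3562) = -4.0896
y' = 1 − 0.2500·(cos 0.3562 − cos 2.3562) = 0.5889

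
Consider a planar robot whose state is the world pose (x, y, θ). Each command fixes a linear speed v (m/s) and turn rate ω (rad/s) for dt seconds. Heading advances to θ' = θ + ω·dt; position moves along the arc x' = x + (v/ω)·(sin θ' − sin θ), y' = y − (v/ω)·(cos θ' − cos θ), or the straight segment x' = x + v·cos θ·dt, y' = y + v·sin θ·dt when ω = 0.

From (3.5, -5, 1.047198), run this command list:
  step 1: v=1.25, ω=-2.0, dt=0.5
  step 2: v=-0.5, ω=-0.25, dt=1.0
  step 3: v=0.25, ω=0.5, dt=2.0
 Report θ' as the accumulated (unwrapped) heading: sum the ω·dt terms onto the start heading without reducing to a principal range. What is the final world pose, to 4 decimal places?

(3.9730, -4.5090, 0.7972)

step 1: θ'=0.0472 (R=-0.6250) → pose (4.0118, -4.6882, 0.0472)
step 2: θ'=-0.2028 (R=2.0000) → pose (3.5146, -4.6494, -0.2028)
step 3: θ'=0.7972 (R=0.5000) → pose (3.9730, -4.5090, 0.7972)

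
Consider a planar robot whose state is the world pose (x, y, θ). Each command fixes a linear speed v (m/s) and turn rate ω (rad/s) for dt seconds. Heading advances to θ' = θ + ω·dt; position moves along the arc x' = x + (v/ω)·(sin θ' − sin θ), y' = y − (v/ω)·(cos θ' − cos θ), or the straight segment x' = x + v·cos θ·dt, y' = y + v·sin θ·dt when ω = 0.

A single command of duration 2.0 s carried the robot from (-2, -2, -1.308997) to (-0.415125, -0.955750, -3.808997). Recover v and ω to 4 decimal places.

Δθ = -3.808997 − -1.308997 = -2.500000
ω = Δθ/dt = -2.500000/2.0 = -1.2500
R = Δx/(sin θ' − sin θ) = 1.0000
v = R·ω = 1.0000·-1.2500 = -1.2500

v = -1.2500, ω = -1.2500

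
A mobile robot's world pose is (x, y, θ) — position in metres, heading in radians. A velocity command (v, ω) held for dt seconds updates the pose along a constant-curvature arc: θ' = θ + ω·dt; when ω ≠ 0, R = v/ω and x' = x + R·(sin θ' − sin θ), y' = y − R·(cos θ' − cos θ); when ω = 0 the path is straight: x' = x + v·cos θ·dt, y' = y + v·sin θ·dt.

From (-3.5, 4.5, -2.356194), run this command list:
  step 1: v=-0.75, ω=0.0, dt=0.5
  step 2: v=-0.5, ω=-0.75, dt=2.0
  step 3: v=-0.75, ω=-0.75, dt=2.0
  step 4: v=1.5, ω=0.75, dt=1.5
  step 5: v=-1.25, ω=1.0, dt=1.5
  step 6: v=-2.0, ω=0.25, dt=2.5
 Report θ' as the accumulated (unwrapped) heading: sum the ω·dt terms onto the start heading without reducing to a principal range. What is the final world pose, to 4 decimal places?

(3.2867, 8.2545, -2.1062)

step 1: θ'=-2.3562 (straight) → pose (-3.2348, 4.7652, -2.3562)
step 2: θ'=-3.8562 (R=0.6667) → pose (-2.3266, 4.7973, -3.8562)
step 3: θ'=-5.3562 (R=1.0000) → pose (-2.1821, 3.4417, -5.3562)
step 4: θ'=-4.2312 (R=2.0000) → pose (-2.0088, 5.5679, -4.2312)
step 5: θ'=-2.7312 (R=-1.2500) → pose (-0.4020, 5.0002, -2.7312)
step 6: θ'=-2.1062 (R=-8.0000) → pose (3.2867, 8.2545, -2.1062)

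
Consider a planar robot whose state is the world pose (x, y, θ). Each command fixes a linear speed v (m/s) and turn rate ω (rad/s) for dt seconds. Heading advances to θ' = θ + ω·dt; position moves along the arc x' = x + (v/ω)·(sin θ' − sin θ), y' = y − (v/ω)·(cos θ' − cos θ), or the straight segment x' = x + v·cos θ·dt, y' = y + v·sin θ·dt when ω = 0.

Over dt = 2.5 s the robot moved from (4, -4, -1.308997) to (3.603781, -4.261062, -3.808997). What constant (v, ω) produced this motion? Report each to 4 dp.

Δθ = -3.808997 − -1.308997 = -2.500000
ω = Δθ/dt = -2.500000/2.5 = -1.0000
R = Δx/(sin θ' − sin θ) = -0.2500
v = R·ω = -0.2500·-1.0000 = 0.2500

v = 0.2500, ω = -1.0000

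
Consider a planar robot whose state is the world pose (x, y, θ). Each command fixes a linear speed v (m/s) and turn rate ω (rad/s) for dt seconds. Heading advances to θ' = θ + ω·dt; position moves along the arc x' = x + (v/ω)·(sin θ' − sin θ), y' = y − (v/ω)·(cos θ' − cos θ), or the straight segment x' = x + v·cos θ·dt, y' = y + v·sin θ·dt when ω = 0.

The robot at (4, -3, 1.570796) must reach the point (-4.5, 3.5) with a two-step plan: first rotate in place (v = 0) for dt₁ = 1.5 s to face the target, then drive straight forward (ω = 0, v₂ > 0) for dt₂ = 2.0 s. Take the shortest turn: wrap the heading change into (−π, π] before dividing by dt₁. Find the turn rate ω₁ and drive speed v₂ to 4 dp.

ω₁ = 0.6120, v₂ = 5.3502

heading to target = atan2(3.5−-3, -4.5−4) = 2.4887
Δθ = wrap(2.4887 − 1.5708) = 0.9180; ω₁ = Δθ/dt₁ = 0.6120
distance = √((-4.5−4)² + (3.5−-3)²) = 10.7005; v₂ = distance/dt₂ = 5.3502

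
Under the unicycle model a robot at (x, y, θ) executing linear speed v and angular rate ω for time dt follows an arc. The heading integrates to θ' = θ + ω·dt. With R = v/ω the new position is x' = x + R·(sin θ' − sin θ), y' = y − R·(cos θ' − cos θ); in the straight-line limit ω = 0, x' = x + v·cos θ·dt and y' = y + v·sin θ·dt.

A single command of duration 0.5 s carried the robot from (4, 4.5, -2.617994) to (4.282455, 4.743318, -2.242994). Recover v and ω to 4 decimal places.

Δθ = -2.242994 − -2.617994 = 0.375000
ω = Δθ/dt = 0.375000/0.5 = 0.7500
R = Δx/(sin θ' − sin θ) = -1.0000
v = R·ω = -1.0000·0.7500 = -0.7500

v = -0.7500, ω = 0.7500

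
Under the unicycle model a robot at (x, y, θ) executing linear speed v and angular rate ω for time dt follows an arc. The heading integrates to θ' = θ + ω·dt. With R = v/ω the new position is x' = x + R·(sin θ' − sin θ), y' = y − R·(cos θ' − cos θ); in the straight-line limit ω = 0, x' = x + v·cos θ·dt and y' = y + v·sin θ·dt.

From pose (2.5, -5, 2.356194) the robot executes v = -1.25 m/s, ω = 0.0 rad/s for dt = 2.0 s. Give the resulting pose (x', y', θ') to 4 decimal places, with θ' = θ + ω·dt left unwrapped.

θ' = 2.3562 + 0.0·2.0 = 2.3562
ω = 0 → straight: x' = 2.5 + -1.25·cos(2.3562)·2.0 = 4.2678
y' = -5 + -1.25·sin(2.3562)·2.0 = -6.7678

(4.2678, -6.7678, 2.3562)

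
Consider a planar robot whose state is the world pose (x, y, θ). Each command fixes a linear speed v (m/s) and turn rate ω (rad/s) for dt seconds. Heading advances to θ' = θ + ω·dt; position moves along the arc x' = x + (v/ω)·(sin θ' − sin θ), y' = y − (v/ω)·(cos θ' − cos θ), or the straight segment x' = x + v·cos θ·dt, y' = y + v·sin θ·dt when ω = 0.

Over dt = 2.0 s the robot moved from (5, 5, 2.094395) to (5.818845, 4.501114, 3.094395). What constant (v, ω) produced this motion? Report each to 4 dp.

v = -0.5000, ω = 0.5000

Δθ = 3.094395 − 2.094395 = 1.000000
ω = Δθ/dt = 1.000000/2.0 = 0.5000
R = Δx/(sin θ' − sin θ) = -1.0000
v = R·ω = -1.0000·0.5000 = -0.5000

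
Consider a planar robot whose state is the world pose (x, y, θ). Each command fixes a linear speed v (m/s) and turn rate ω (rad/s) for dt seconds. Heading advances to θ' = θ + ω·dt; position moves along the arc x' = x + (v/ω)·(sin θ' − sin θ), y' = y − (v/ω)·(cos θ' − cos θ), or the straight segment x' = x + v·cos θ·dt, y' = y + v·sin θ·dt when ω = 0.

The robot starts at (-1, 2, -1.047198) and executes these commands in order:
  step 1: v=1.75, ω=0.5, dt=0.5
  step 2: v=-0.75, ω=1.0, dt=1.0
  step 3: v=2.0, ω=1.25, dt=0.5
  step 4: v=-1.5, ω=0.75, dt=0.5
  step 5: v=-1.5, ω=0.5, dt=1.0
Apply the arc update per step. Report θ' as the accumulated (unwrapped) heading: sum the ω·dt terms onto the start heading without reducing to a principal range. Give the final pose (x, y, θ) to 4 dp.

step 1: θ'=-0.7972 (R=3.5000) → pose (-0.4728, 1.3045, -0.7972)
step 2: θ'=0.2028 (R=-0.7500) → pose (-1.1604, 1.5151, 0.2028)
step 3: θ'=0.8278 (R=1.6000) → pose (-0.3044, 1.9999, 0.8278)
step 4: θ'=1.2028 (R=-2.0000) → pose (-0.6976, 1.3664, 1.2028)
step 5: θ'=1.7028 (R=-3.0000) → pose (-0.8723, -0.1077, 1.7028)

(-0.8723, -0.1077, 1.7028)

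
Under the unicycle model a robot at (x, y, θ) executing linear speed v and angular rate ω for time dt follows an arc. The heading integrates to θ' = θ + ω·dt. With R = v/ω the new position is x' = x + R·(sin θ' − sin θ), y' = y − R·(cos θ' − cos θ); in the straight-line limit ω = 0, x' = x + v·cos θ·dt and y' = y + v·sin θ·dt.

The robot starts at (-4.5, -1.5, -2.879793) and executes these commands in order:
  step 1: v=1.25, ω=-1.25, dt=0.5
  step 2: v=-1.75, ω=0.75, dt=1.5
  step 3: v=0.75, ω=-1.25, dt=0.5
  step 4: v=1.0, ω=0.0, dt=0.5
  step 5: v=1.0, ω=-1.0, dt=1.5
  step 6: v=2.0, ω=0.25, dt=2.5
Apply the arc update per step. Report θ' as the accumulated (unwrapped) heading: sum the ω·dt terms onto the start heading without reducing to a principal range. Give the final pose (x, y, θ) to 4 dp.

step 1: θ'=-3.5048 (R=-1.0000) → pose (-5.1141, -1.4688, -3.5048)
step 2: θ'=-2.3798 (R=-2.3333) → pose (-2.6746, -0.9761, -2.3798)
step 3: θ'=-3.0048 (R=-0.6000) → pose (-3.0069, -1.1363, -3.0048)
step 4: θ'=-3.0048 (straight) → pose (-3.5022, -1.2045, -3.0048)
step 5: θ'=-4.5048 (R=-1.0000) → pose (-4.6171, -0.4200, -4.5048)
step 6: θ'=-3.8798 (R=8.0000) → pose (-7.0617, 3.8486, -3.8798)

(-7.0617, 3.8486, -3.8798)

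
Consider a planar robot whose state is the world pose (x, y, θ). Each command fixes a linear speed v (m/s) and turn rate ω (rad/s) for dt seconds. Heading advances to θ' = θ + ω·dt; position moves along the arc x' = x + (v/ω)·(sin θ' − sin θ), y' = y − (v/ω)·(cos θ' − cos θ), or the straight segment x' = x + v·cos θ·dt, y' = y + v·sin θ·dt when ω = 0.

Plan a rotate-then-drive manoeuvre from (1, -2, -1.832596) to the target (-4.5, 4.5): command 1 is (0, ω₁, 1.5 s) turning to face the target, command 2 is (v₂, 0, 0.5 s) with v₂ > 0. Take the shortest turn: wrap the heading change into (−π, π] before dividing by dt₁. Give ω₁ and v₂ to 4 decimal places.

heading to target = atan2(4.5−-2, -4.5−1) = 2.2731
Δθ = wrap(2.2731 − -1.8326) = -2.1775; ω₁ = Δθ/dt₁ = -1.4517
distance = √((-4.5−1)² + (4.5−-2)²) = 8.5147; v₂ = distance/dt₂ = 17.0294

ω₁ = -1.4517, v₂ = 17.0294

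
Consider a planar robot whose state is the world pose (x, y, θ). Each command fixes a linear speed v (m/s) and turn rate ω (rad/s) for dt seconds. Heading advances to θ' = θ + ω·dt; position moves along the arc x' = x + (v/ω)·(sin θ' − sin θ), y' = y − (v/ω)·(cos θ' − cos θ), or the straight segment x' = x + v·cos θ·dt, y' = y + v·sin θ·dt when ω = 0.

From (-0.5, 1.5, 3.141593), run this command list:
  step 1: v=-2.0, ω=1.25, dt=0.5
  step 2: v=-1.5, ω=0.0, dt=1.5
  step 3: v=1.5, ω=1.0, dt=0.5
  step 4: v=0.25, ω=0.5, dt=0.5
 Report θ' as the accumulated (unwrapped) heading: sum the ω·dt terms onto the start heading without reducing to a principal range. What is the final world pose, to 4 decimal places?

step 1: θ'=3.7666 (R=-1.6000) → pose (0.4362, 1.8025, 3.7666)
step 2: θ'=3.7666 (straight) → pose (2.2608, 3.1189, 3.7666)
step 3: θ'=4.2666 (R=1.5000) → pose (1.7851, 2.5492, 4.2666)
step 4: θ'=4.5166 (R=0.5000) → pose (1.7458, 2.4309, 4.5166)

(1.7458, 2.4309, 4.5166)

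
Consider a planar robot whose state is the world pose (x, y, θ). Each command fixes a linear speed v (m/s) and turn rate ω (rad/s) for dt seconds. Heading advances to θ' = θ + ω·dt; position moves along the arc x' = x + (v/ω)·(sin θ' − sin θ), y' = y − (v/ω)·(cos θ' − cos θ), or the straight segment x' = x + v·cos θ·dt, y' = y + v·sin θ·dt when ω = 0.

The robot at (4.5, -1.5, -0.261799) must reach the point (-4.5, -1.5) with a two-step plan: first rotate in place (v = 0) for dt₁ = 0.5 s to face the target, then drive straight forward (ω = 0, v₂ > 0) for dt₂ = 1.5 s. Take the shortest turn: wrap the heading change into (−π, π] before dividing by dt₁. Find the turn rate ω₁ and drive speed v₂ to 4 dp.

heading to target = atan2(-1.5−-1.5, -4.5−4.5) = 3.1416
Δθ = wrap(3.1416 − -0.2618) = -2.8798; ω₁ = Δθ/dt₁ = -5.7596
distance = √((-4.5−4.5)² + (-1.5−-1.5)²) = 9.0000; v₂ = distance/dt₂ = 6.0000

ω₁ = -5.7596, v₂ = 6.0000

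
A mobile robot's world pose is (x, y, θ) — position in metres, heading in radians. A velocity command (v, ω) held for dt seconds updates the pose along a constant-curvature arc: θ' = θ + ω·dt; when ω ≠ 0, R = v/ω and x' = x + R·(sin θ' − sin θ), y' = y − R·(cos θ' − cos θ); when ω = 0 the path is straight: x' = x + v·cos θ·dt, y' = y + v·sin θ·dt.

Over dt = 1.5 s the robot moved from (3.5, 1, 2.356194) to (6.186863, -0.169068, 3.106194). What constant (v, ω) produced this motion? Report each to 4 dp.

Δθ = 3.106194 − 2.356194 = 0.750000
ω = Δθ/dt = 0.750000/1.5 = 0.5000
R = Δx/(sin θ' − sin θ) = -4.0000
v = R·ω = -4.0000·0.5000 = -2.0000

v = -2.0000, ω = 0.5000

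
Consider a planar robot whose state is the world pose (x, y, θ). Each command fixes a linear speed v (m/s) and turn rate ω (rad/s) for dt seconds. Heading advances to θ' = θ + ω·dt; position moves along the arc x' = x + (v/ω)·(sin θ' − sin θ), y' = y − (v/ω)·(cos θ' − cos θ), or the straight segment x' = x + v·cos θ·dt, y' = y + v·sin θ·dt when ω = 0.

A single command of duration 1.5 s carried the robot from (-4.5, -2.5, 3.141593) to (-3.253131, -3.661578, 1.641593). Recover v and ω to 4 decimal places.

Δθ = 1.641593 − 3.141593 = -1.500000
ω = Δθ/dt = -1.500000/1.5 = -1.0000
R = Δx/(sin θ' − sin θ) = 1.2500
v = R·ω = 1.2500·-1.0000 = -1.2500

v = -1.2500, ω = -1.0000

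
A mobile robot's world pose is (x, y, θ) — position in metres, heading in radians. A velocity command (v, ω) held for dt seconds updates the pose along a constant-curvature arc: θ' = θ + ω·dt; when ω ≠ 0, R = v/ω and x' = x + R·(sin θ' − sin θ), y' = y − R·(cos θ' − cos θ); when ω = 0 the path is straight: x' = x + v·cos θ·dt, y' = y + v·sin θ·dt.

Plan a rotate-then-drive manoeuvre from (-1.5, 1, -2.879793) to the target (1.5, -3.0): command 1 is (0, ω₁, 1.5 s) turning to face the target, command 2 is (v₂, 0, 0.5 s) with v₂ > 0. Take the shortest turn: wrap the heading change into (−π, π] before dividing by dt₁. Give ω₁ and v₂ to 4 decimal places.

heading to target = atan2(-3−1, 1.5−-1.5) = -0.9273
Δθ = wrap(-0.9273 − -2.8798) = 1.9525; ω₁ = Δθ/dt₁ = 1.3017
distance = √((1.5−-1.5)² + (-3−1)²) = 5.0000; v₂ = distance/dt₂ = 10.0000

ω₁ = 1.3017, v₂ = 10.0000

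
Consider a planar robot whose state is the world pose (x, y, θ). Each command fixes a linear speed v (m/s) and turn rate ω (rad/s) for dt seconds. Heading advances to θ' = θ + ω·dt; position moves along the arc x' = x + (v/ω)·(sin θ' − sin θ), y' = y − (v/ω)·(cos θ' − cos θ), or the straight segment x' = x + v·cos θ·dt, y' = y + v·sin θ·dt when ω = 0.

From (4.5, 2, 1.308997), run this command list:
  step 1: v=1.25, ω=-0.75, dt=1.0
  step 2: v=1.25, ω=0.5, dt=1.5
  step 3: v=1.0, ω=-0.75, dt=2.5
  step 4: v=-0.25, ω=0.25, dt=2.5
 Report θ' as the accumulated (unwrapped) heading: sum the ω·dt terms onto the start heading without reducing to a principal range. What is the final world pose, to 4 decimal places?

(7.7226, 5.3886, 0.0590)

step 1: θ'=0.5590 (R=-1.6667) → pose (5.2260, 2.9816, 0.5590)
step 2: θ'=1.3090 (R=2.5000) → pose (6.3150, 4.4540, 1.3090)
step 3: θ'=-0.5660 (R=-1.3333) → pose (8.3179, 5.2343, -0.5660)
step 4: θ'=0.0590 (R=-1.0000) → pose (7.7226, 5.3886, 0.0590)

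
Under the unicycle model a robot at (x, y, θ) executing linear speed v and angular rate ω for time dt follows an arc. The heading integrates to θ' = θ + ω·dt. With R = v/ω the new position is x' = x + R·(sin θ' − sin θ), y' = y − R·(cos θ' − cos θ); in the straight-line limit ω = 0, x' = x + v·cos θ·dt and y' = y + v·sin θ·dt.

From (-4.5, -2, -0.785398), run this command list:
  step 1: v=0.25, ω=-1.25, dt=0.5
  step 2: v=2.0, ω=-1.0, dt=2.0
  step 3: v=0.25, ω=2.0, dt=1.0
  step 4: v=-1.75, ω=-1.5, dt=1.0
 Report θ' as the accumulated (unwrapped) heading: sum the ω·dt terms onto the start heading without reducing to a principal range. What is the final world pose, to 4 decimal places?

step 1: θ'=-1.4104 (R=-0.2000) → pose (-4.4440, -2.1095, -1.4104)
step 2: θ'=-3.4104 (R=-2.0000) → pose (-6.9495, -4.3571, -3.4104)
step 3: θ'=-1.4104 (R=0.1250) → pose (-7.1061, -4.4976, -1.4104)
step 4: θ'=-2.9104 (R=1.1667) → pose (-6.2217, -3.1756, -2.9104)

(-6.2217, -3.1756, -2.9104)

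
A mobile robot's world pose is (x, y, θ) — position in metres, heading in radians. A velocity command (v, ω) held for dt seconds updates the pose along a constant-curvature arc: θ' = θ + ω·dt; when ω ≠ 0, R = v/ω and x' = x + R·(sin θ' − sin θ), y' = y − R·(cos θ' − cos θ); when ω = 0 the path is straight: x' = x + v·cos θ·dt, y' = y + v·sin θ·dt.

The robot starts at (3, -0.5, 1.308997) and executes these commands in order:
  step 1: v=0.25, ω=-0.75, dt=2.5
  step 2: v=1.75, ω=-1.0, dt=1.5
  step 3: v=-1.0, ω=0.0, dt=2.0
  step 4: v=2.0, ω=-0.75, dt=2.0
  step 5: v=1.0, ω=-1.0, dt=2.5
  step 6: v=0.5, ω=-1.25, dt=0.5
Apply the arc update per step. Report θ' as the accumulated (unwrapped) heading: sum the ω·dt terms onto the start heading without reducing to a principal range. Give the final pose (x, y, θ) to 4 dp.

(2.0492, -0.1524, -6.6910)

step 1: θ'=-0.5660 (R=-0.3333) → pose (3.5007, -0.3049, -0.5660)
step 2: θ'=-2.0660 (R=-1.7500) → pose (4.1020, -2.6136, -2.0660)
step 3: θ'=-2.0660 (straight) → pose (5.0525, -0.8539, -2.0660)
step 4: θ'=-3.5660 (R=-2.6667) → pose (1.6081, -2.0167, -3.5660)
step 5: θ'=-6.0660 (R=-1.0000) → pose (1.8044, -0.1290, -6.0660)
step 6: θ'=-6.6910 (R=-0.4000) → pose (2.0492, -0.1524, -6.6910)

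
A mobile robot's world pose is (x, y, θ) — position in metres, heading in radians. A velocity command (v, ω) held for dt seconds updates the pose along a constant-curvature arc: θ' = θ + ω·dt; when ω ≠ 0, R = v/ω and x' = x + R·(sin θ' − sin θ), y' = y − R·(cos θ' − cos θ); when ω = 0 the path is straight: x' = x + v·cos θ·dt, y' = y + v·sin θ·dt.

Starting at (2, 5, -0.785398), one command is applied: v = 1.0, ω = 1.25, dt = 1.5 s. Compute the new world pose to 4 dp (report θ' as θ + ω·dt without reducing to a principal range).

θ' = -0.7854 + 1.25·1.5 = 1.0896
R = v/ω = 1.0/1.25 = 0.8000
x' = 2 + 0.8000·(sin 1.0896 − sin -0.7854) = 3.2748
y' = 5 − 0.8000·(cos 1.0896 − cos -0.7854) = 5.1954

(3.2748, 5.1954, 1.0896)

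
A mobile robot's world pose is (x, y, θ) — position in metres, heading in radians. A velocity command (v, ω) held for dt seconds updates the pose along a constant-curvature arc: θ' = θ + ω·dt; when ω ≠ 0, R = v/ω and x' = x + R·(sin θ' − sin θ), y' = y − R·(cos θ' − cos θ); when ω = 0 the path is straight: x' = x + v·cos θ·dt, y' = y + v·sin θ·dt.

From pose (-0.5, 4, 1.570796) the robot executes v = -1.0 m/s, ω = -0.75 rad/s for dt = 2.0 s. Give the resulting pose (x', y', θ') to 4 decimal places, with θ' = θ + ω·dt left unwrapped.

θ' = 1.5708 + -0.75·2.0 = 0.0708
R = v/ω = -1.0/-0.75 = 1.3333
x' = -0.5 + 1.3333·(sin 0.0708 − sin 1.5708) = -1.7390
y' = 4 − 1.3333·(cos 0.0708 − cos 1.5708) = 2.6700

(-1.7390, 2.6700, 0.0708)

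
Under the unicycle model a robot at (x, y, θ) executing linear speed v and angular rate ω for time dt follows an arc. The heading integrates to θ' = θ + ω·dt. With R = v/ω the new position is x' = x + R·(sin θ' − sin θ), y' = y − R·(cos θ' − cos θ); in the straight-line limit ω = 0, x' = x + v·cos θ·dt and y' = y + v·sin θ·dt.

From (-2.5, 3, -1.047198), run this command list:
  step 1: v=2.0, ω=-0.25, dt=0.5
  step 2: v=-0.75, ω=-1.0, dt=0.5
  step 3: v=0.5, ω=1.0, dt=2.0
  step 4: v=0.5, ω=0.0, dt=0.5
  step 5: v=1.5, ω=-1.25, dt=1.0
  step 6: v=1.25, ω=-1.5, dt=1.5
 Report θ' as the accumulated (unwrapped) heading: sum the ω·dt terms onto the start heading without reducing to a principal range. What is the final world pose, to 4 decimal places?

(-0.5621, 0.2810, -3.1722)

step 1: θ'=-1.1722 (R=-8.0000) → pose (-2.0554, 2.1050, -1.1722)
step 2: θ'=-1.6722 (R=0.7500) → pose (-2.1103, 2.4720, -1.6722)
step 3: θ'=0.3278 (R=0.5000) → pose (-1.4519, 1.9480, 0.3278)
step 4: θ'=0.3278 (straight) → pose (-1.2152, 2.0285, 0.3278)
step 5: θ'=-0.9222 (R=-1.2000) → pose (0.1275, 1.6173, -0.9222)
step 6: θ'=-3.1722 (R=-0.8333) → pose (-0.5621, 0.2810, -3.1722)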